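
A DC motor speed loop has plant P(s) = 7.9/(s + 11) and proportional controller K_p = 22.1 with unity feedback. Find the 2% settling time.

Closed-loop transfer function: T(s) = K_p·P(s)/(1 + K_p·P(s)) = 174.6/(s + 11 + 174.6) = 174.6/(s + 185.6).
Time constant τ = 1/185.6 = 0.005388 s, so the 2% settling time is about 4τ = 0.0216 s.

T_s ≈ 0.0216 s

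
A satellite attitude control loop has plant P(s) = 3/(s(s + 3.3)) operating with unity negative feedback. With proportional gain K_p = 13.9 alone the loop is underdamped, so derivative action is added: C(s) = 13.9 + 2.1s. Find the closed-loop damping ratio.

Forward path: (13.9 + 2.1s)·3/(s(s+3.3)). The closed-loop characteristic equation is s² + (3.3 + 3·2.1)s + 3·13.9 = 0.
That is s² + 9.6s + 41.7 = 0, so ω_n = 6.458 rad/s and ζ = 9.6/(2·6.458) = 0.7433.

ζ = 0.743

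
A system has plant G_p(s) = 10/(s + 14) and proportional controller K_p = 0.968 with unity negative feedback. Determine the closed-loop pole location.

s = -23.68

Closed-loop transfer function: T(s) = K_p·G_p(s)/(1 + K_p·G_p(s)) = 9.68/(s + 14 + 9.68) = 9.68/(s + 23.68).
The closed-loop pole is at s = −23.68.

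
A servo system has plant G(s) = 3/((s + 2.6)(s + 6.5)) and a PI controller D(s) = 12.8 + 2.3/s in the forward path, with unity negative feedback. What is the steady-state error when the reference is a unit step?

0

The open loop D(s)G(s) has a pole at the origin (type 1), so the static position error constant is infinite and e_ss = 1/(1+∞) = 0.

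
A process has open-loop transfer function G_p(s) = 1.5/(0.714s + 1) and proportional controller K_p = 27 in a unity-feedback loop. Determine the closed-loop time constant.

τ = 0.0172 s

Closed loop: T(s) = K_p·G_p/(1+K_p·G_p) = 40.5/(0.714s + 1 + 40.5), with pole at s = −(1 + 40.5)/0.714 = −58.12.
Closed-loop time constant τ = 1/58.12 = 0.0172 s.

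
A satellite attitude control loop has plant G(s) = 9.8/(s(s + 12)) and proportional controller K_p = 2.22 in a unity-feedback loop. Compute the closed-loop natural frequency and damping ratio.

ω_n = 4.66 rad/s, ζ = 1.29

1 + K_p·G(s) = 0 gives s² + 12s + 21.76 = 0.
Matching s² + 2ζω_n s + ω_n²: ω_n = √21.76 = 4.664 rad/s and 2ζω_n = 12, so ζ = 12/(2·4.664) = 1.29.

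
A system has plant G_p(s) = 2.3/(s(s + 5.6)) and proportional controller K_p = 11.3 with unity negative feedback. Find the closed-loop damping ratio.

With unity feedback the closed-loop characteristic equation is s² + 5.6s + 11.3·2.3 = s² + 5.6s + 25.99 = 0.
So ω_n² = 25.99 ⇒ ω_n = 5.098 rad/s, and ζ = 5.6/(2ω_n) = 0.549.

ζ = 0.549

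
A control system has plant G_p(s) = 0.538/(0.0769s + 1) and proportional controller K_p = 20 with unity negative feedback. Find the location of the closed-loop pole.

s = -152.9

Closed loop: T(s) = K_p·G_p/(1+K_p·G_p) = 10.76/(0.0769s + 1 + 10.76), with pole at s = −(1 + 10.76)/0.0769 = −152.9.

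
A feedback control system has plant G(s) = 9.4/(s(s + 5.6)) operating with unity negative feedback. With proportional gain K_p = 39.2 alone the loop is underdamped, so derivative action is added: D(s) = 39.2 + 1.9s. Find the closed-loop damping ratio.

Forward path: (39.2 + 1.9s)·9.4/(s(s+5.6)). The closed-loop characteristic equation is s² + (5.6 + 9.4·1.9)s + 9.4·39.2 = 0.
That is s² + 23.46s + 368.5 = 0, so ω_n = 19.2 rad/s and ζ = 23.46/(2·19.2) = 0.6111.

ζ = 0.611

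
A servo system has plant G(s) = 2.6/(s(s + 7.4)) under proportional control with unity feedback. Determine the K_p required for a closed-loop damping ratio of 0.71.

K_p = 10.4

Closed-loop characteristic equation: s² + 7.4s + K_p·2.6 = 0.
So ω_n = √(2.6K_p) and 2ζω_n = 7.4, giving ζ = 7.4/(2√(2.6K_p)).
Setting ζ = 0.71: √(2.6K_p) = 7.4/(2·0.71) = 5.211, so K_p = 27.16/2.6 = 10.4.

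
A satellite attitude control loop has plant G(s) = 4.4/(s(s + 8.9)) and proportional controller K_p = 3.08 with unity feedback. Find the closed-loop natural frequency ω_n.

ω_n = 3.68 rad/s

With unity feedback the closed-loop characteristic equation is s² + 8.9s + 3.08·4.4 = s² + 8.9s + 13.55 = 0.
So ω_n² = 13.55 ⇒ ω_n = 3.681 rad/s, and ζ = 8.9/(2ω_n) = 1.21.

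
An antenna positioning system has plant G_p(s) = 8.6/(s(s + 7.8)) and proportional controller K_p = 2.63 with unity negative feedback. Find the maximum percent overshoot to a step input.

1.11%

Closed-loop characteristic equation: s² + 7.8s + 22.62 = 0, so ω_n = 4.756 rad/s and ζ = 7.8/(2·4.756) = 0.82.
%OS = 100·exp(−πζ/√(1−ζ²)) = 100·exp(−π·0.82/√0.3275) = 1.11%.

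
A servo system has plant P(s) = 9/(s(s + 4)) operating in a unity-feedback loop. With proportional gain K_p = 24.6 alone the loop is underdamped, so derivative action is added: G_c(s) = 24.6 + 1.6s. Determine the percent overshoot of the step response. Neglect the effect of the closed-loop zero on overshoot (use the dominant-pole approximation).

Forward path: (24.6 + 1.6s)·9/(s(s+4)). The closed-loop characteristic equation is s² + (4 + 9·1.6)s + 9·24.6 = 0.
That is s² + 18.4s + 221.4 = 0, so ω_n = 14.88 rad/s and ζ = 18.4/(2·14.88) = 0.6183.
%OS = 100·exp(−πζ/√(1−ζ²)) = 8.45%.

8.45%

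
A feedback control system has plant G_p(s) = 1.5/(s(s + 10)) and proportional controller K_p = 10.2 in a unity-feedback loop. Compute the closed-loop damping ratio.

ζ = 1.28

1 + K_p·G_p(s) = 0 gives s² + 10s + 15.3 = 0.
So ω_n² = 15.3 ⇒ ω_n = 3.912 rad/s, and ζ = 10/(2ω_n) = 1.28.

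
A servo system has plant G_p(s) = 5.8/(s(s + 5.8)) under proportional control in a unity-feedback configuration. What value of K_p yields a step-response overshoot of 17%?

K_p = 6.01

From %OS = 100·exp(−πζ/√(1−ζ²)) = 17%, ζ = −ln(0.17)/√(π²+ln²(0.17)) = 0.4913.
Characteristic equation s² + 5.8s + 5.8K_p = 0 gives ζ = 5.8/(2√(5.8K_p)).
Setting ζ = 0.4913: √(5.8K_p) = 5.8/(2·0.4913) = 5.903, so K_p = 34.85/5.8 = 6.01.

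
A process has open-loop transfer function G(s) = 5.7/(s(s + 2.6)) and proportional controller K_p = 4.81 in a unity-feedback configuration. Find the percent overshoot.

44.7%

Closed-loop characteristic equation: s² + 2.6s + 27.42 = 0, so ω_n = 5.236 rad/s and ζ = 2.6/(2·5.236) = 0.2483.
%OS = 100·exp(−πζ/√(1−ζ²)) = 100·exp(−π·0.2483/√0.9384) = 44.7%.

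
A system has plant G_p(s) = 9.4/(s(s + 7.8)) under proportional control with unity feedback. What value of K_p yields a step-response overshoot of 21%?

K_p = 8.17

From %OS = 100·exp(−πζ/√(1−ζ²)) = 21%, ζ = −ln(0.21)/√(π²+ln²(0.21)) = 0.4449.
Characteristic equation s² + 7.8s + 9.4K_p = 0 gives ζ = 7.8/(2√(9.4K_p)).
Setting ζ = 0.4449: √(9.4K_p) = 7.8/(2·0.4449) = 8.766, so K_p = 76.84/9.4 = 8.17.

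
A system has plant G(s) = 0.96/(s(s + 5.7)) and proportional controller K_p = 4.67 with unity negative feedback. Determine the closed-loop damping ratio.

1 + K_p·G(s) = 0 gives s² + 5.7s + 4.483 = 0.
Matching s² + 2ζω_n s + ω_n²: ω_n = √4.483 = 2.117 rad/s and 2ζω_n = 5.7, so ζ = 5.7/(2·2.117) = 1.35.

ζ = 1.35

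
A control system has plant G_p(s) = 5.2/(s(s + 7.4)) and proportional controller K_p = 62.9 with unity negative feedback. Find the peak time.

From 1 + K_pG_p(s) = 0: s² + 7.4s + 327.1 = 0 ⇒ ω_n = 18.09, ζ = 0.2046.
Damped frequency ω_d = ω_n√(1−ζ²) = 17.7 rad/s, so peak time T_p = π/ω_d = 0.177 s.

T_p = 0.177 s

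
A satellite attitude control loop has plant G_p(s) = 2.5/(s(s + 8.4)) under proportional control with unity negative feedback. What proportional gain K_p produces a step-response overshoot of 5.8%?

K_p = 15.6

From %OS = 100·exp(−πζ/√(1−ζ²)) = 5.8%, ζ = −ln(0.058)/√(π²+ln²(0.058)) = 0.6716.
Characteristic equation s² + 8.4s + 2.5K_p = 0 gives ζ = 8.4/(2√(2.5K_p)).
Setting ζ = 0.6716: √(2.5K_p) = 8.4/(2·0.6716) = 6.254, so K_p = 39.11/2.5 = 15.6.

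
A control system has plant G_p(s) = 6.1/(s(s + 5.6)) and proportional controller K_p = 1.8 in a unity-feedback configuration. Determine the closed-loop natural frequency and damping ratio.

ω_n = 3.31 rad/s, ζ = 0.845

The closed-loop denominator is s(s+5.6) + 1.8·6.1 = s² + 5.6s + 10.98.
Matching s² + 2ζω_n s + ω_n²: ω_n = √10.98 = 3.314 rad/s and 2ζω_n = 5.6, so ζ = 5.6/(2·3.314) = 0.845.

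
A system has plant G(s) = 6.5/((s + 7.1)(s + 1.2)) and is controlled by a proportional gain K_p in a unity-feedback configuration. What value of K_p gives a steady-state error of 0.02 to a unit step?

K_p = 64.2

Steady-state error for a unit step on this type-0 loop is 1/(1 + K_p·G(0)).
G(0) = 0.7629. Require 1/(1 + K_p·0.7629) = 0.02, so 1 + 0.7629·K_p = 50.
K_p = (50 − 1)/0.7629 = 64.2.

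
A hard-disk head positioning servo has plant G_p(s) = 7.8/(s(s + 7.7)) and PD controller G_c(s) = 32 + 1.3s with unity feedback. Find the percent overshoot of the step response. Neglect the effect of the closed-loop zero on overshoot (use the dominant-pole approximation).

Forward path: (32 + 1.3s)·7.8/(s(s+7.7)). The closed-loop characteristic equation is s² + (7.7 + 7.8·1.3)s + 7.8·32 = 0.
That is s² + 17.84s + 249.6 = 0, so ω_n = 15.8 rad/s and ζ = 17.84/(2·15.8) = 0.5646.
%OS = 100·exp(−πζ/√(1−ζ²)) = 11.7%.

11.7%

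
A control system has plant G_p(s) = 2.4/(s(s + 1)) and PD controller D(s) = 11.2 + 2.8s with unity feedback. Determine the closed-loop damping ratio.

ζ = 0.745

Forward path: (11.2 + 2.8s)·2.4/(s(s+1)). The closed-loop characteristic equation is s² + (1 + 2.4·2.8)s + 2.4·11.2 = 0.
That is s² + 7.72s + 26.88 = 0, so ω_n = 5.185 rad/s and ζ = 7.72/(2·5.185) = 0.7445.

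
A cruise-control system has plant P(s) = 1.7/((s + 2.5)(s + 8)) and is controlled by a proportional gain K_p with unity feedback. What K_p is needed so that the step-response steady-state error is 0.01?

For a type-0 loop with proportional control, e_ss = 1/(1 + K_p·P(0)).
P(0) = 0.085. Require 1/(1 + K_p·0.085) = 0.01, so 1 + 0.085·K_p = 100.
K_p = (100 − 1)/0.085 = 1160.

K_p = 1160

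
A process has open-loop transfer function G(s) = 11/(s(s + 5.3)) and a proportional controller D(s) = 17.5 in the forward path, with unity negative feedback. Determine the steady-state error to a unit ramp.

The loop has one pole at the origin (type 1). Velocity error constant K_v = lim_{s→0} s·D(s)G(s) = 17.5·11/5.3 = 36.32.
Steady-state error to a unit ramp: e_ss = 1/K_v = 0.0275.

0.0275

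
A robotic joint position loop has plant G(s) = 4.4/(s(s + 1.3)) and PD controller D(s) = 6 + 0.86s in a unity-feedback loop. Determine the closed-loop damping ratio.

Forward path: (6 + 0.86s)·4.4/(s(s+1.3)). The closed-loop characteristic equation is s² + (1.3 + 4.4·0.86)s + 4.4·6 = 0.
That is s² + 5.084s + 26.4 = 0, so ω_n = 5.138 rad/s and ζ = 5.084/(2·5.138) = 0.4947.

ζ = 0.495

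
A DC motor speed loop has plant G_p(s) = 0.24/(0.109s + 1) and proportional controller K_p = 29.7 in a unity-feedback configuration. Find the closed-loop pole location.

s = -74.57

Closed loop: T(s) = K_p·G_p/(1+K_p·G_p) = 7.128/(0.109s + 1 + 7.128), with pole at s = −(1 + 7.128)/0.109 = −74.57.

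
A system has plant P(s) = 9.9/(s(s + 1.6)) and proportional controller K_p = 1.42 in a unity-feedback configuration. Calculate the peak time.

Closed-loop characteristic equation: s² + 1.6s + 14.06 = 0, so ω_n = 3.749 rad/s and ζ = 1.6/(2·3.749) = 0.2134.
Damped frequency ω_d = ω_n√(1−ζ²) = 3.663 rad/s, so peak time T_p = π/ω_d = 0.858 s.

T_p = 0.858 s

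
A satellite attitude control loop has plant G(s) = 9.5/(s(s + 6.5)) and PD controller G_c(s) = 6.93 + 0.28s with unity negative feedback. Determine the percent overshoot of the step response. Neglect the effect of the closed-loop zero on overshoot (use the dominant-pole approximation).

Forward path: (6.93 + 0.28s)·9.5/(s(s+6.5)). The closed-loop characteristic equation is s² + (6.5 + 9.5·0.28)s + 9.5·6.93 = 0.
That is s² + 9.16s + 65.83 = 0, so ω_n = 8.114 rad/s and ζ = 9.16/(2·8.114) = 0.5645.
%OS = 100·exp(−πζ/√(1−ζ²)) = 11.7%.

11.7%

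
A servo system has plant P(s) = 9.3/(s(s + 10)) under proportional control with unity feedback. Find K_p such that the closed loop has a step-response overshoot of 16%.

From %OS = 100·exp(−πζ/√(1−ζ²)) = 16%, ζ = −ln(0.16)/√(π²+ln²(0.16)) = 0.5039.
Characteristic equation s² + 10s + 9.3K_p = 0 gives ζ = 10/(2√(9.3K_p)).
Setting ζ = 0.5039: √(9.3K_p) = 10/(2·0.5039) = 9.923, so K_p = 98.47/9.3 = 10.6.

K_p = 10.6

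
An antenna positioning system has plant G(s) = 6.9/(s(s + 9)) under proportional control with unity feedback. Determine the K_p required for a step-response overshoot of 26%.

From %OS = 100·exp(−πζ/√(1−ζ²)) = 26%, ζ = −ln(0.26)/√(π²+ln²(0.26)) = 0.3941.
Characteristic equation s² + 9s + 6.9K_p = 0 gives ζ = 9/(2√(6.9K_p)).
Setting ζ = 0.3941: √(6.9K_p) = 9/(2·0.3941) = 11.42, so K_p = 130.4/6.9 = 18.9.

K_p = 18.9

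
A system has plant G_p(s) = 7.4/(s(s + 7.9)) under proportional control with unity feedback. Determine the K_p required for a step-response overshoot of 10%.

K_p = 6.03

From %OS = 100·exp(−πζ/√(1−ζ²)) = 10%, ζ = −ln(0.1)/√(π²+ln²(0.1)) = 0.5912.
Characteristic equation s² + 7.9s + 7.4K_p = 0 gives ζ = 7.9/(2√(7.4K_p)).
Setting ζ = 0.5912: √(7.4K_p) = 7.9/(2·0.5912) = 6.682, so K_p = 44.65/7.4 = 6.03.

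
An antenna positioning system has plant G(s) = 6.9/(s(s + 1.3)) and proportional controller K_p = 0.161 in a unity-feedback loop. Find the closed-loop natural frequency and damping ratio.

ω_n = 1.05 rad/s, ζ = 0.617

1 + K_p·G(s) = 0 gives s² + 1.3s + 1.111 = 0.
Matching s² + 2ζω_n s + ω_n²: ω_n = √1.111 = 1.054 rad/s and 2ζω_n = 1.3, so ζ = 1.3/(2·1.054) = 0.617.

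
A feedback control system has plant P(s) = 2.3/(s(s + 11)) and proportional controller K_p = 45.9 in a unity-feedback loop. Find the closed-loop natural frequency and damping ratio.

ω_n = 10.3 rad/s, ζ = 0.535

The closed-loop denominator is s(s+11) + 45.9·2.3 = s² + 11s + 105.6.
Matching s² + 2ζω_n s + ω_n²: ω_n = √105.6 = 10.27 rad/s and 2ζω_n = 11, so ζ = 11/(2·10.27) = 0.535.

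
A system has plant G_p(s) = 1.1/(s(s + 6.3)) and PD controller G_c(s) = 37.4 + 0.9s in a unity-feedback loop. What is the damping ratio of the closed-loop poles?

Forward path: (37.4 + 0.9s)·1.1/(s(s+6.3)). The closed-loop characteristic equation is s² + (6.3 + 1.1·0.9)s + 1.1·37.4 = 0.
That is s² + 7.29s + 41.14 = 0, so ω_n = 6.414 rad/s and ζ = 7.29/(2·6.414) = 0.5683.

ζ = 0.568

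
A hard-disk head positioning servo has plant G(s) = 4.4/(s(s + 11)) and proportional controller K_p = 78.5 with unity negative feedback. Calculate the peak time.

The closed-loop denominator s² + 11s + 345.4 gives ω_n = √345.4 = 18.58 and ζ = 11/(2ω_n) = 0.2959.
Damped frequency ω_d = ω_n√(1−ζ²) = 17.75 rad/s, so peak time T_p = π/ω_d = 0.177 s.

T_p = 0.177 s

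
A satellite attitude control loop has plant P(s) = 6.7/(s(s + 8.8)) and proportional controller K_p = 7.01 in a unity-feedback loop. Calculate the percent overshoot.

7.2%

Closed-loop characteristic equation: s² + 8.8s + 46.97 = 0, so ω_n = 6.853 rad/s and ζ = 8.8/(2·6.853) = 0.642.
%OS = 100·exp(−πζ/√(1−ζ²)) = 100·exp(−π·0.642/√0.5878) = 7.2%.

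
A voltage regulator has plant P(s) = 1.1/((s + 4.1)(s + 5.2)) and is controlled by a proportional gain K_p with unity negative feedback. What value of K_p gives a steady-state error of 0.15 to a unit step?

K_p = 110

The loop is type 0, so e_ss(step) = 1/(1 + K_pos) with K_pos = K_p·P(0).
P(0) = 0.05159. Require 1/(1 + K_p·0.05159) = 0.15, so 1 + 0.05159·K_p = 6.667.
K_p = (6.667 − 1)/0.05159 = 110.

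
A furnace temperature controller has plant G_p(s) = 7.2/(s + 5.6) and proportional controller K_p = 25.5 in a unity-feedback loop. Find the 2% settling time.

Closed-loop transfer function: T(s) = K_p·G_p(s)/(1 + K_p·G_p(s)) = 183.6/(s + 5.6 + 183.6) = 183.6/(s + 189.2).
Time constant τ = 1/189.2 = 0.005285 s, so the 2% settling time is about 4τ = 0.0211 s.

T_s ≈ 0.0211 s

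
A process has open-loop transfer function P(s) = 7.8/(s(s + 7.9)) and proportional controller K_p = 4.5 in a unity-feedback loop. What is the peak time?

From 1 + K_pP(s) = 0: s² + 7.9s + 35.1 = 0 ⇒ ω_n = 5.925, ζ = 0.6667.
Damped frequency ω_d = ω_n√(1−ζ²) = 4.416 rad/s, so peak time T_p = π/ω_d = 0.711 s.

T_p = 0.711 s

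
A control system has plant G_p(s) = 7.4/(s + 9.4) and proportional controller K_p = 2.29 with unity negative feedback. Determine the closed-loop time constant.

τ = 0.038 s

Closed-loop transfer function: T(s) = K_p·G_p(s)/(1 + K_p·G_p(s)) = 16.95/(s + 9.4 + 16.95) = 16.95/(s + 26.35).
Time constant τ = 1/26.35 = 0.038 s.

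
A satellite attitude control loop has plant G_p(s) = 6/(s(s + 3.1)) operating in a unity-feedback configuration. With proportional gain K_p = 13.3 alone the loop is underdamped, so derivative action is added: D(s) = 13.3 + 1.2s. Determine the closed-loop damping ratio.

ζ = 0.577

Forward path: (13.3 + 1.2s)·6/(s(s+3.1)). The closed-loop characteristic equation is s² + (3.1 + 6·1.2)s + 6·13.3 = 0.
That is s² + 10.3s + 79.8 = 0, so ω_n = 8.933 rad/s and ζ = 10.3/(2·8.933) = 0.5765.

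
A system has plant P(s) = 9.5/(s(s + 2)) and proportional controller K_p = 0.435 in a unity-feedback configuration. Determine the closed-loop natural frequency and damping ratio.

The closed-loop denominator is s(s+2) + 0.435·9.5 = s² + 2s + 4.133.
So ω_n² = 4.133 ⇒ ω_n = 2.033 rad/s, and ζ = 2/(2ω_n) = 0.492.

ω_n = 2.03 rad/s, ζ = 0.492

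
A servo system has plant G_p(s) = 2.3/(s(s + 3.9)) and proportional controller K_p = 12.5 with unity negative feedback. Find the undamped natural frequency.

ω_n = 5.36 rad/s

1 + K_p·G_p(s) = 0 gives s² + 3.9s + 28.75 = 0.
Matching s² + 2ζω_n s + ω_n²: ω_n = √28.75 = 5.362 rad/s and 2ζω_n = 3.9, so ζ = 3.9/(2·5.362) = 0.364.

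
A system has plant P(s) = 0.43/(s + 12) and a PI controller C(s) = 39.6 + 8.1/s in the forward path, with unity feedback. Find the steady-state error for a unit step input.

0

The open loop C(s)P(s) has a pole at the origin (type 1), so the static position error constant is infinite and e_ss = 1/(1+∞) = 0.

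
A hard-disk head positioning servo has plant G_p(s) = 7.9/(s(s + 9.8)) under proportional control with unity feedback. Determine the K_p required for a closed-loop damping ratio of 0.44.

Closed-loop characteristic equation: s² + 9.8s + K_p·7.9 = 0.
So ω_n = √(7.9K_p) and 2ζω_n = 9.8, giving ζ = 9.8/(2√(7.9K_p)).
Setting ζ = 0.44: √(7.9K_p) = 9.8/(2·0.44) = 11.14, so K_p = 124/7.9 = 15.7.

K_p = 15.7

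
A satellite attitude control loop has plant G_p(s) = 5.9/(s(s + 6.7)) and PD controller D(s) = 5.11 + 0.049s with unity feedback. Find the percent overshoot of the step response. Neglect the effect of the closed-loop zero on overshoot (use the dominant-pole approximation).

7.49%

Forward path: (5.11 + 0.049s)·5.9/(s(s+6.7)). The closed-loop characteristic equation is s² + (6.7 + 5.9·0.049)s + 5.9·5.11 = 0.
That is s² + 6.989s + 30.15 = 0, so ω_n = 5.491 rad/s and ζ = 6.989/(2·5.491) = 0.6364.
%OS = 100·exp(−πζ/√(1−ζ²)) = 7.49%.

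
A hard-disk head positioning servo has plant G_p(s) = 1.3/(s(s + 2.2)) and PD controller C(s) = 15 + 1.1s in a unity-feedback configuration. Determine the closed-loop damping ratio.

ζ = 0.411

Forward path: (15 + 1.1s)·1.3/(s(s+2.2)). The closed-loop characteristic equation is s² + (2.2 + 1.3·1.1)s + 1.3·15 = 0.
That is s² + 3.63s + 19.5 = 0, so ω_n = 4.416 rad/s and ζ = 3.63/(2·4.416) = 0.411.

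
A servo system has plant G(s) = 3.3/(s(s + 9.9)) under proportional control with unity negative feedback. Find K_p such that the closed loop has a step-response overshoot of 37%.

From %OS = 100·exp(−πζ/√(1−ζ²)) = 37%, ζ = −ln(0.37)/√(π²+ln²(0.37)) = 0.3017.
Characteristic equation s² + 9.9s + 3.3K_p = 0 gives ζ = 9.9/(2√(3.3K_p)).
Setting ζ = 0.3017: √(3.3K_p) = 9.9/(2·0.3017) = 16.41, so K_p = 269.1/3.3 = 81.6.

K_p = 81.6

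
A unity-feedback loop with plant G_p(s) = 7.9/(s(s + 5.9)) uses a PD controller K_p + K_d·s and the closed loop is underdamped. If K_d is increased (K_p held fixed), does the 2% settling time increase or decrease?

Characteristic equation s² + (5.9 + 7.9K_d)s + 7.9K_p = 0: raising K_d increases ζω_n = (5.9+7.9K_d)/2 while the loop stays underdamped, so T_s ≈ 4/(ζω_n) decreases.

decrease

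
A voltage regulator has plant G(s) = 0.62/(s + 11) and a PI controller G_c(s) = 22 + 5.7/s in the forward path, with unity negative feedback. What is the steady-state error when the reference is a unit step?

The open loop G_c(s)G(s) has a pole at the origin (type 1), so the static position error constant is infinite and e_ss = 1/(1+∞) = 0.

0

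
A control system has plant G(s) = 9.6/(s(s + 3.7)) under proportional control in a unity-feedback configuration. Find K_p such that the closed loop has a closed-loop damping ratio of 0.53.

Closed-loop characteristic equation: s² + 3.7s + K_p·9.6 = 0.
So ω_n = √(9.6K_p) and 2ζω_n = 3.7, giving ζ = 3.7/(2√(9.6K_p)).
Setting ζ = 0.53: √(9.6K_p) = 3.7/(2·0.53) = 3.491, so K_p = 12.18/9.6 = 1.27.

K_p = 1.27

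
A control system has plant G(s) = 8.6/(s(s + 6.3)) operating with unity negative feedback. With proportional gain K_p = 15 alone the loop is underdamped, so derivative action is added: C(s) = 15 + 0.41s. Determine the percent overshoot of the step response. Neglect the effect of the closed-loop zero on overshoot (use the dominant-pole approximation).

22.2%

Forward path: (15 + 0.41s)·8.6/(s(s+6.3)). The closed-loop characteristic equation is s² + (6.3 + 8.6·0.41)s + 8.6·15 = 0.
That is s² + 9.826s + 129 = 0, so ω_n = 11.36 rad/s and ζ = 9.826/(2·11.36) = 0.4326.
%OS = 100·exp(−πζ/√(1−ζ²)) = 22.2%.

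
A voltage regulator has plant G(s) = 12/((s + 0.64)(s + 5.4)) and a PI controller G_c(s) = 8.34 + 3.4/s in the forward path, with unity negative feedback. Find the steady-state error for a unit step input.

The open loop G_c(s)G(s) has a pole at the origin (type 1), so the static position error constant is infinite and e_ss = 1/(1+∞) = 0.

0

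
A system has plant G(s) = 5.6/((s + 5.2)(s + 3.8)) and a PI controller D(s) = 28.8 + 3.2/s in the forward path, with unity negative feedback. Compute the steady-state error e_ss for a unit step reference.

0

The open loop D(s)G(s) has a pole at the origin (type 1), so the static position error constant is infinite and e_ss = 1/(1+∞) = 0.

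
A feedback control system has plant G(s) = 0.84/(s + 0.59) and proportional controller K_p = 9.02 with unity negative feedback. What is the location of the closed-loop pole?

s = -8.167

Closed-loop transfer function: T(s) = K_p·G(s)/(1 + K_p·G(s)) = 7.577/(s + 0.59 + 7.577) = 7.577/(s + 8.167).
The closed-loop pole is at s = −8.167.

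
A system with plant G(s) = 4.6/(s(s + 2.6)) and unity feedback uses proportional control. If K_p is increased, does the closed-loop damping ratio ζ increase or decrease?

ζ = 2.6/(2√(4.6K_p)); increasing K_p raises the denominator, so ζ falls.

decrease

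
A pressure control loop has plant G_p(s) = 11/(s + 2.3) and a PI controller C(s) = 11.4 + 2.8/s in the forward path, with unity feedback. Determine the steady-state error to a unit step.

0

The open loop C(s)G_p(s) has a pole at the origin (type 1), so the static position error constant is infinite and e_ss = 1/(1+∞) = 0.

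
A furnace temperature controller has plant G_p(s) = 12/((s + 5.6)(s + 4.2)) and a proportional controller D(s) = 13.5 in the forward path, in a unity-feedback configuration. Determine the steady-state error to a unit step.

0.127

The loop is type 0. Static position error constant K_pos = D(0)·G_p(0) = 13.5·0.5102 = 6.888.
Steady-state error to a unit step: e_ss = 1/(1+K_pos) = 1/7.888 = 0.127.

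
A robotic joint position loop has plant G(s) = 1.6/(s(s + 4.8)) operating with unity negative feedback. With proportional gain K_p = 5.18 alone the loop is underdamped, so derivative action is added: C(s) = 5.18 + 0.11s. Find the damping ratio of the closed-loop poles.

ζ = 0.864

Forward path: (5.18 + 0.11s)·1.6/(s(s+4.8)). The closed-loop characteristic equation is s² + (4.8 + 1.6·0.11)s + 1.6·5.18 = 0.
That is s² + 4.976s + 8.288 = 0, so ω_n = 2.879 rad/s and ζ = 4.976/(2·2.879) = 0.8642.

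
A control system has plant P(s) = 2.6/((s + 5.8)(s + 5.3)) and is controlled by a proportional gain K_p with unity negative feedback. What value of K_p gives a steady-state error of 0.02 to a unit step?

K_p = 579

For a type-0 loop with proportional control, e_ss = 1/(1 + K_p·P(0)).
P(0) = 0.08458. Require 1/(1 + K_p·0.08458) = 0.02, so 1 + 0.08458·K_p = 50.
K_p = (50 − 1)/0.08458 = 579.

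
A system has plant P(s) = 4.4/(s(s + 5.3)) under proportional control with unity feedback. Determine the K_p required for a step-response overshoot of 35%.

From %OS = 100·exp(−πζ/√(1−ζ²)) = 35%, ζ = −ln(0.35)/√(π²+ln²(0.35)) = 0.3169.
Characteristic equation s² + 5.3s + 4.4K_p = 0 gives ζ = 5.3/(2√(4.4K_p)).
Setting ζ = 0.3169: √(4.4K_p) = 5.3/(2·0.3169) = 8.361, so K_p = 69.91/4.4 = 15.9.

K_p = 15.9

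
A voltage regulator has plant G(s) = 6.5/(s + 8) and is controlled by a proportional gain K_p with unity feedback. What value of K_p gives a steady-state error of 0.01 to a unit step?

K_p = 122

For a type-0 loop with proportional control, e_ss = 1/(1 + K_p·G(0)).
G(0) = 0.8125. Require 1/(1 + K_p·0.8125) = 0.01, so 1 + 0.8125·K_p = 100.
K_p = (100 − 1)/0.8125 = 122.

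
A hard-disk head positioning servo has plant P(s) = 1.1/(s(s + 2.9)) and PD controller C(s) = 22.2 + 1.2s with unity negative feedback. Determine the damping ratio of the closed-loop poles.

ζ = 0.427

Forward path: (22.2 + 1.2s)·1.1/(s(s+2.9)). The closed-loop characteristic equation is s² + (2.9 + 1.1·1.2)s + 1.1·22.2 = 0.
That is s² + 4.22s + 24.42 = 0, so ω_n = 4.942 rad/s and ζ = 4.22/(2·4.942) = 0.427.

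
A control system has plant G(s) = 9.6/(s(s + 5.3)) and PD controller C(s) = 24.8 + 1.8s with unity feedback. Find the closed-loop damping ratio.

ζ = 0.732

Forward path: (24.8 + 1.8s)·9.6/(s(s+5.3)). The closed-loop characteristic equation is s² + (5.3 + 9.6·1.8)s + 9.6·24.8 = 0.
That is s² + 22.58s + 238.1 = 0, so ω_n = 15.43 rad/s and ζ = 22.58/(2·15.43) = 0.7317.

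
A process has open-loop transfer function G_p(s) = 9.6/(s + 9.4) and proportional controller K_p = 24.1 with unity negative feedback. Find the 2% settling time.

T_s ≈ 0.0166 s

Closed-loop transfer function: T(s) = K_p·G_p(s)/(1 + K_p·G_p(s)) = 231.4/(s + 9.4 + 231.4) = 231.4/(s + 240.8).
Time constant τ = 1/240.8 = 0.004154 s, so the 2% settling time is about 4τ = 0.0166 s.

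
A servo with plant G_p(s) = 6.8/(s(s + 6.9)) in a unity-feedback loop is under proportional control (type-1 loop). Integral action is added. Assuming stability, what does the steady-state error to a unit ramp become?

0

The integrator raises the loop to type 2, so K_v → ∞ and e_ss to a ramp is zero.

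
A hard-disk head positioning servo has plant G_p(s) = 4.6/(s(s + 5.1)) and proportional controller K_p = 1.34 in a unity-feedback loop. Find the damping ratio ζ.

With unity feedback the closed-loop characteristic equation is s² + 5.1s + 1.34·4.6 = s² + 5.1s + 6.164 = 0.
So ω_n² = 6.164 ⇒ ω_n = 2.483 rad/s, and ζ = 5.1/(2ω_n) = 1.03.

ζ = 1.03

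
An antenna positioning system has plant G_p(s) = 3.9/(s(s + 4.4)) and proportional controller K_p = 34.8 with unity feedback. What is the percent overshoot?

Closed-loop characteristic equation: s² + 4.4s + 135.7 = 0, so ω_n = 11.65 rad/s and ζ = 4.4/(2·11.65) = 0.1888.
%OS = 100·exp(−πζ/√(1−ζ²)) = 100·exp(−π·0.1888/√0.9643) = 54.7%.

54.7%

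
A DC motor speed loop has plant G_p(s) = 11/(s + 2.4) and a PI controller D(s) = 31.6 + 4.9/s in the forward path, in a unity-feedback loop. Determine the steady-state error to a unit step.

The open loop D(s)G_p(s) has a pole at the origin (type 1), so the static position error constant is infinite and e_ss = 1/(1+∞) = 0.

0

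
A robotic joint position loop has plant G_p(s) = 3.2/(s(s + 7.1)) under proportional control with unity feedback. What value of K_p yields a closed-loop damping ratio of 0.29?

Closed-loop characteristic equation: s² + 7.1s + K_p·3.2 = 0.
So ω_n = √(3.2K_p) and 2ζω_n = 7.1, giving ζ = 7.1/(2√(3.2K_p)).
Setting ζ = 0.29: √(3.2K_p) = 7.1/(2·0.29) = 12.24, so K_p = 149.9/3.2 = 46.8.

K_p = 46.8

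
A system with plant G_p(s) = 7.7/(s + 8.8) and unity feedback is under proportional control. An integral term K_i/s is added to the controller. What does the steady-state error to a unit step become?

0

The integrator makes K_pos = lim_{s→0} C(s)G(s) infinite, so e_ss = 1/(1+K_pos) = 0.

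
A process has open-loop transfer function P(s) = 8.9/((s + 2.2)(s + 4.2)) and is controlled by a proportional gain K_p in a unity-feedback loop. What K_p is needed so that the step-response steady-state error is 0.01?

The loop is type 0, so e_ss(step) = 1/(1 + K_pos) with K_pos = K_p·P(0).
P(0) = 0.9632. Require 1/(1 + K_p·0.9632) = 0.01, so 1 + 0.9632·K_p = 100.
K_p = (100 − 1)/0.9632 = 103.

K_p = 103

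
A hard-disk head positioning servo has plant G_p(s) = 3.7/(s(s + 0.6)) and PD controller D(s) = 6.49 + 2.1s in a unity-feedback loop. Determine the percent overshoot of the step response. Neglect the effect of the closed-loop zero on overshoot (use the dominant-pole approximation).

Forward path: (6.49 + 2.1s)·3.7/(s(s+0.6)). The closed-loop characteristic equation is s² + (0.6 + 3.7·2.1)s + 3.7·6.49 = 0.
That is s² + 8.37s + 24.01 = 0, so ω_n = 4.9 rad/s and ζ = 8.37/(2·4.9) = 0.854.
%OS = 100·exp(−πζ/√(1−ζ²)) = 0.576%.

0.576%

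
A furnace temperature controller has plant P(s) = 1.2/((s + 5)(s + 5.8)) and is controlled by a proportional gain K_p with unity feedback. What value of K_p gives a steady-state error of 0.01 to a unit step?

K_p = 2390

For a type-0 loop with proportional control, e_ss = 1/(1 + K_p·P(0)).
P(0) = 0.04138. Require 1/(1 + K_p·0.04138) = 0.01, so 1 + 0.04138·K_p = 100.
K_p = (100 − 1)/0.04138 = 2390.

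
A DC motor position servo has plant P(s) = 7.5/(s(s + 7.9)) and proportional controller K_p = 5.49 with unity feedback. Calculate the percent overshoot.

Closed-loop characteristic equation: s² + 7.9s + 41.18 = 0, so ω_n = 6.417 rad/s and ζ = 7.9/(2·6.417) = 0.6156.
%OS = 100·exp(−πζ/√(1−ζ²)) = 100·exp(−π·0.6156/√0.6211) = 8.6%.

8.6%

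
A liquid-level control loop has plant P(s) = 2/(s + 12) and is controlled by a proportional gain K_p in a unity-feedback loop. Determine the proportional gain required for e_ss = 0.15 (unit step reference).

The loop is type 0, so e_ss(step) = 1/(1 + K_pos) with K_pos = K_p·P(0).
P(0) = 0.1667. Require 1/(1 + K_p·0.1667) = 0.15, so 1 + 0.1667·K_p = 6.667.
K_p = (6.667 − 1)/0.1667 = 34.

K_p = 34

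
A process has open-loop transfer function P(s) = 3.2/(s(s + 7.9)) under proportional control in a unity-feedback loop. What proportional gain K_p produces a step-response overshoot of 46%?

From %OS = 100·exp(−πζ/√(1−ζ²)) = 46%, ζ = −ln(0.46)/√(π²+ln²(0.46)) = 0.24.
Characteristic equation s² + 7.9s + 3.2K_p = 0 gives ζ = 7.9/(2√(3.2K_p)).
Setting ζ = 0.24: √(3.2K_p) = 7.9/(2·0.24) = 16.46, so K_p = 271/3.2 = 84.7.

K_p = 84.7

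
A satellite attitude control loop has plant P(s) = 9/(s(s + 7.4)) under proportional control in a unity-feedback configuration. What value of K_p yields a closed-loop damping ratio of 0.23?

K_p = 28.8

Closed-loop characteristic equation: s² + 7.4s + K_p·9 = 0.
So ω_n = √(9K_p) and 2ζω_n = 7.4, giving ζ = 7.4/(2√(9K_p)).
Setting ζ = 0.23: √(9K_p) = 7.4/(2·0.23) = 16.09, so K_p = 258.8/9 = 28.8.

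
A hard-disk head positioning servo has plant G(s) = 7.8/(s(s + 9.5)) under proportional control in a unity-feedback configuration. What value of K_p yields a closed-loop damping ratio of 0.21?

Closed-loop characteristic equation: s² + 9.5s + K_p·7.8 = 0.
So ω_n = √(7.8K_p) and 2ζω_n = 9.5, giving ζ = 9.5/(2√(7.8K_p)).
Setting ζ = 0.21: √(7.8K_p) = 9.5/(2·0.21) = 22.62, so K_p = 511.6/7.8 = 65.6.

K_p = 65.6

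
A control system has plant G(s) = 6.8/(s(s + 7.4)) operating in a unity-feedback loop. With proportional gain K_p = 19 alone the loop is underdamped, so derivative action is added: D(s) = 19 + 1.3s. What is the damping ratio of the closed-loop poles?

ζ = 0.714

Forward path: (19 + 1.3s)·6.8/(s(s+7.4)). The closed-loop characteristic equation is s² + (7.4 + 6.8·1.3)s + 6.8·19 = 0.
That is s² + 16.24s + 129.2 = 0, so ω_n = 11.37 rad/s and ζ = 16.24/(2·11.37) = 0.7144.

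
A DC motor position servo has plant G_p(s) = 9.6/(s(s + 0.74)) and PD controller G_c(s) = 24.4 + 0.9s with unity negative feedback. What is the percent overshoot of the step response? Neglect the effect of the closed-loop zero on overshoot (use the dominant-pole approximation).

36.4%

Forward path: (24.4 + 0.9s)·9.6/(s(s+0.74)). The closed-loop characteristic equation is s² + (0.74 + 9.6·0.9)s + 9.6·24.4 = 0.
That is s² + 9.38s + 234.2 = 0, so ω_n = 15.3 rad/s and ζ = 9.38/(2·15.3) = 0.3064.
%OS = 100·exp(−πζ/√(1−ζ²)) = 36.4%.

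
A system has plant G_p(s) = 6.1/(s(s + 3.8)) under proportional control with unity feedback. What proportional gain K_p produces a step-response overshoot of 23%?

From %OS = 100·exp(−πζ/√(1−ζ²)) = 23%, ζ = −ln(0.23)/√(π²+ln²(0.23)) = 0.4237.
Characteristic equation s² + 3.8s + 6.1K_p = 0 gives ζ = 3.8/(2√(6.1K_p)).
Setting ζ = 0.4237: √(6.1K_p) = 3.8/(2·0.4237) = 4.484, so K_p = 20.11/6.1 = 3.3.

K_p = 3.3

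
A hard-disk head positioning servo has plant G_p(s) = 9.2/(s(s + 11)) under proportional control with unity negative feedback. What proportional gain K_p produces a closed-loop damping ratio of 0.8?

Closed-loop characteristic equation: s² + 11s + K_p·9.2 = 0.
So ω_n = √(9.2K_p) and 2ζω_n = 11, giving ζ = 11/(2√(9.2K_p)).
Setting ζ = 0.8: √(9.2K_p) = 11/(2·0.8) = 6.875, so K_p = 47.27/9.2 = 5.14.

K_p = 5.14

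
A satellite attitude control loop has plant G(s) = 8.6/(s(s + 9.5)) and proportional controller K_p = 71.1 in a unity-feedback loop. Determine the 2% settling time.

T_s ≈ 0.842 s

Closed-loop characteristic equation: s² + 9.5s + 611.5 = 0, so ω_n = 24.73 rad/s and ζ = 9.5/(2·24.73) = 0.1921.
2% settling time T_s ≈ 4/(ζω_n) = 4/4.75 = 0.842 s.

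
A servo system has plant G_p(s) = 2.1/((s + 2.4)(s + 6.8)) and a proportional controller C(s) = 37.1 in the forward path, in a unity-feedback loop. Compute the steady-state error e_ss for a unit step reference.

The loop is type 0. Static position error constant K_pos = C(0)·G_p(0) = 37.1·0.1287 = 4.774.
Steady-state error to a unit step: e_ss = 1/(1+K_pos) = 1/5.774 = 0.173.

0.173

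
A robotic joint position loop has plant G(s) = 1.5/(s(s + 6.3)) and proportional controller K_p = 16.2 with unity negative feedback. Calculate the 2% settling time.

T_s ≈ 1.27 s

Closed-loop characteristic equation: s² + 6.3s + 24.3 = 0, so ω_n = 4.93 rad/s and ζ = 6.3/(2·4.93) = 0.639.
2% settling time T_s ≈ 4/(ζω_n) = 4/3.15 = 1.27 s.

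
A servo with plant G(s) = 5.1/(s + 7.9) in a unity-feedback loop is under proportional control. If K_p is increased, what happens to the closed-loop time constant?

decrease

Closed-loop pole is at s = −(7.9+K_p·5.1); larger K_p moves it further left, so τ = 1/(7.9+K_p·5.1) decreases.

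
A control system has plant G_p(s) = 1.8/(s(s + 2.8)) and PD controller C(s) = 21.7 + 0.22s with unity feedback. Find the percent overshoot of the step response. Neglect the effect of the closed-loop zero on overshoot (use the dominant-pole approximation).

Forward path: (21.7 + 0.22s)·1.8/(s(s+2.8)). The closed-loop characteristic equation is s² + (2.8 + 1.8·0.22)s + 1.8·21.7 = 0.
That is s² + 3.196s + 39.06 = 0, so ω_n = 6.25 rad/s and ζ = 3.196/(2·6.25) = 0.2557.
%OS = 100·exp(−πζ/√(1−ζ²)) = 43.6%.

43.6%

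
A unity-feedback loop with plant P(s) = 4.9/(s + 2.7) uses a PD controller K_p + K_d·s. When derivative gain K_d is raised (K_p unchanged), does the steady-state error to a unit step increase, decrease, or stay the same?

unchanged

K_d affects only the transient (the s-coefficient); the DC loop gain, and hence e_ss, depends only on K_p.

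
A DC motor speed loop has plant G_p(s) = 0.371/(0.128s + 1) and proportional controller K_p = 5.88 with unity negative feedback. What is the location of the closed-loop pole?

Closed loop: T(s) = K_p·G_p/(1+K_p·G_p) = 2.181/(0.128s + 1 + 2.181), with pole at s = −(1 + 2.181)/0.128 = −24.86.

s = -24.86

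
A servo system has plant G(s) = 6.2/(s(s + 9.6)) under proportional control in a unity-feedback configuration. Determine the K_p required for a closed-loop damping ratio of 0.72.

Closed-loop characteristic equation: s² + 9.6s + K_p·6.2 = 0.
So ω_n = √(6.2K_p) and 2ζω_n = 9.6, giving ζ = 9.6/(2√(6.2K_p)).
Setting ζ = 0.72: √(6.2K_p) = 9.6/(2·0.72) = 6.667, so K_p = 44.44/6.2 = 7.17.

K_p = 7.17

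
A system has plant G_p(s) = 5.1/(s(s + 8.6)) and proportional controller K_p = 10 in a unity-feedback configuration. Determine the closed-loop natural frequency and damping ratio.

The closed-loop denominator is s(s+8.6) + 10·5.1 = s² + 8.6s + 51.
So ω_n² = 51 ⇒ ω_n = 7.141 rad/s, and ζ = 8.6/(2ω_n) = 0.602.

ω_n = 7.14 rad/s, ζ = 0.602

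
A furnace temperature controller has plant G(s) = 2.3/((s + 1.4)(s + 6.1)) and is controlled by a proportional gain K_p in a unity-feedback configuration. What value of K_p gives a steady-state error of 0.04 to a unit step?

The loop is type 0, so e_ss(step) = 1/(1 + K_pos) with K_pos = K_p·G(0).
G(0) = 0.2693. Require 1/(1 + K_p·0.2693) = 0.04, so 1 + 0.2693·K_p = 25.
K_p = (25 − 1)/0.2693 = 89.1.

K_p = 89.1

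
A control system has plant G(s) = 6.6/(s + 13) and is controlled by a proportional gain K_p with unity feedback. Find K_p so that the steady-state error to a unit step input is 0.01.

The loop is type 0, so e_ss(step) = 1/(1 + K_pos) with K_pos = K_p·G(0).
G(0) = 0.5077. Require 1/(1 + K_p·0.5077) = 0.01, so 1 + 0.5077·K_p = 100.
K_p = (100 − 1)/0.5077 = 195.

K_p = 195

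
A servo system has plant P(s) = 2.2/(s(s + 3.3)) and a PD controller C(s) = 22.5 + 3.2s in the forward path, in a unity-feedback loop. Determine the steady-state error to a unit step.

0

The open loop C(s)P(s) has a pole at the origin (type 1), so the static position error constant is infinite and e_ss = 1/(1+∞) = 0.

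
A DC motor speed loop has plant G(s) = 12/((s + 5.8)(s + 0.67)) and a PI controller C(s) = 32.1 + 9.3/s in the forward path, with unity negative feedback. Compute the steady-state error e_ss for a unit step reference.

0

The open loop C(s)G(s) has a pole at the origin (type 1), so the static position error constant is infinite and e_ss = 1/(1+∞) = 0.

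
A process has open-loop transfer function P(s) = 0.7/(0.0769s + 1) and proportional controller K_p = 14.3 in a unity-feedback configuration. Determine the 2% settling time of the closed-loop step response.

T_s ≈ 0.0279 s

Closed loop: T(s) = K_p·P/(1+K_p·P) = 10.01/(0.0769s + 1 + 10.01), with pole at s = −(1 + 10.01)/0.0769 = −143.2.
τ = 1/143.2 = 0.006985 s, so 2% settling time ≈ 4τ = 0.0279 s.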